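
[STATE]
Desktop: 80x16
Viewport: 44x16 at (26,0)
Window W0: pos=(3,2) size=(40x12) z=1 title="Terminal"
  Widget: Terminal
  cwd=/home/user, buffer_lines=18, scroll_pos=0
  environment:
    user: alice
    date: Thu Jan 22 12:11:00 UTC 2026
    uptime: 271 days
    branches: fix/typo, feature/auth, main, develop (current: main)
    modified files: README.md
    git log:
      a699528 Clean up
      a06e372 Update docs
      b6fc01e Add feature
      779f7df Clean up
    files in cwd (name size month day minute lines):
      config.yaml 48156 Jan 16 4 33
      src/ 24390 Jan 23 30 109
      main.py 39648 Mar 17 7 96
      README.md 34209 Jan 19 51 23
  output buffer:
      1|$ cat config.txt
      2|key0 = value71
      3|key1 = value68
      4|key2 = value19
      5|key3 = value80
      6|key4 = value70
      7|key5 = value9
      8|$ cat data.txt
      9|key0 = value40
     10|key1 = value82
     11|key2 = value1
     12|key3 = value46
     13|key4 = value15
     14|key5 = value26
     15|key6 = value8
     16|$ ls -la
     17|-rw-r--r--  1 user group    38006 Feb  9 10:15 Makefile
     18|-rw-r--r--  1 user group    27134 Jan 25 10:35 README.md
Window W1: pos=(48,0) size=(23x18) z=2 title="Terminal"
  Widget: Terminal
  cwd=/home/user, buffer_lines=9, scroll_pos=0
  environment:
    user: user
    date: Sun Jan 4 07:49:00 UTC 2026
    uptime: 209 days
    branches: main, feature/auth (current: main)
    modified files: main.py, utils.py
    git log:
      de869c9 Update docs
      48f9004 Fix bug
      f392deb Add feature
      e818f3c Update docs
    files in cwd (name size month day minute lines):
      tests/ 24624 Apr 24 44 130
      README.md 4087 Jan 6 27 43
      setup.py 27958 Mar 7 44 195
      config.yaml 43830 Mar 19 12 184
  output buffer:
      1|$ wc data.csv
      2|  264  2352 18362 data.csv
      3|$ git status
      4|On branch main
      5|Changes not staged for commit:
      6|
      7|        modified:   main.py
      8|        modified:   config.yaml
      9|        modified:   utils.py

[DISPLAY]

                      ┏━━━━━━━━━━━━━━━━━━━━━
                      ┃ Terminal            
━━━━━━━━━━━━━━━━┓     ┠─────────────────────
                ┃     ┃$ wc data.csv        
────────────────┨     ┃  264  2352 18362 dat
                ┃     ┃$ git status         
                ┃     ┃On branch main       
                ┃     ┃Changes not staged fo
                ┃     ┃                     
                ┃     ┃        modified:   m
                ┃     ┃        modified:   c
                ┃     ┃        modified:   u
                ┃     ┃$ █                  
━━━━━━━━━━━━━━━━┛     ┃                     
                      ┃                     
                      ┃                     


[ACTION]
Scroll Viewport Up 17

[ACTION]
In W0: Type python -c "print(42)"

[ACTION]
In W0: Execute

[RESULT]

                      ┏━━━━━━━━━━━━━━━━━━━━━
                      ┃ Terminal            
━━━━━━━━━━━━━━━━┓     ┠─────────────────────
                ┃     ┃$ wc data.csv        
────────────────┨     ┃  264  2352 18362 dat
                ┃     ┃$ git status         
                ┃     ┃On branch main       
                ┃     ┃Changes not staged fo
up    38006 Feb ┃     ┃                     
up    27134 Jan ┃     ┃        modified:   m
"               ┃     ┃        modified:   c
                ┃     ┃        modified:   u
                ┃     ┃$ █                  
━━━━━━━━━━━━━━━━┛     ┃                     
                      ┃                     
                      ┃                     


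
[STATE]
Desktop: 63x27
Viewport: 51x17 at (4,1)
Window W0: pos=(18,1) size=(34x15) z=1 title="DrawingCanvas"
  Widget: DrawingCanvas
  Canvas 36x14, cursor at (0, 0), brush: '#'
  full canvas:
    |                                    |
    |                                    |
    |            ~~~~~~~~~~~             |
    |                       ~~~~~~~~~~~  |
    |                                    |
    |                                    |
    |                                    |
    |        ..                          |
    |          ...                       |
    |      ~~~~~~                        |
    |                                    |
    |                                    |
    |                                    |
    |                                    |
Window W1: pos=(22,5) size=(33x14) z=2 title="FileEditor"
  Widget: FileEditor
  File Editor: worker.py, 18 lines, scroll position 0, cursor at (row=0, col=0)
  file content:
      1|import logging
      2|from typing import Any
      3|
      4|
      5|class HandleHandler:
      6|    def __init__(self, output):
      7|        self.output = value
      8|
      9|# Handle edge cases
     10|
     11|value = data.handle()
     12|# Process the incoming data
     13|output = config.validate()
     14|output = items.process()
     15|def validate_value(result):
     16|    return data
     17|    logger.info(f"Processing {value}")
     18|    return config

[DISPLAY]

              ┏━━━━━━━━━━━━━━━━━━━━━━━━━━━━━━━━┓   
              ┃ DrawingCanvas                  ┃   
              ┠────────────────────────────────┨   
              ┃+                               ┃   
              ┃   ┏━━━━━━━━━━━━━━━━━━━━━━━━━━━━━━━┓
              ┃   ┃ FileEditor                    ┃
              ┃   ┠───────────────────────────────┨
              ┃   ┃█mport logging                ▲┃
              ┃   ┃from typing import Any        █┃
              ┃   ┃                              ░┃
              ┃   ┃                              ░┃
              ┃   ┃class HandleHandler:          ░┃
              ┃   ┃    def __init__(self, output)░┃
              ┃   ┃        self.output = value   ░┃
              ┗━━━┃                              ░┃
                  ┃# Handle edge cases           ░┃
                  ┃                              ▼┃


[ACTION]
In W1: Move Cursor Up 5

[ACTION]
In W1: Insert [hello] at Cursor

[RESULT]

              ┏━━━━━━━━━━━━━━━━━━━━━━━━━━━━━━━━┓   
              ┃ DrawingCanvas                  ┃   
              ┠────────────────────────────────┨   
              ┃+                               ┃   
              ┃   ┏━━━━━━━━━━━━━━━━━━━━━━━━━━━━━━━┓
              ┃   ┃ FileEditor                    ┃
              ┃   ┠───────────────────────────────┨
              ┃   ┃hello█mport logging           ▲┃
              ┃   ┃from typing import Any        █┃
              ┃   ┃                              ░┃
              ┃   ┃                              ░┃
              ┃   ┃class HandleHandler:          ░┃
              ┃   ┃    def __init__(self, output)░┃
              ┃   ┃        self.output = value   ░┃
              ┗━━━┃                              ░┃
                  ┃# Handle edge cases           ░┃
                  ┃                              ▼┃


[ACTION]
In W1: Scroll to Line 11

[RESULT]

              ┏━━━━━━━━━━━━━━━━━━━━━━━━━━━━━━━━┓   
              ┃ DrawingCanvas                  ┃   
              ┠────────────────────────────────┨   
              ┃+                               ┃   
              ┃   ┏━━━━━━━━━━━━━━━━━━━━━━━━━━━━━━━┓
              ┃   ┃ FileEditor                    ┃
              ┃   ┠───────────────────────────────┨
              ┃   ┃# Handle edge cases           ▲┃
              ┃   ┃                              ░┃
              ┃   ┃value = data.handle()         ░┃
              ┃   ┃# Process the incoming data   ░┃
              ┃   ┃output = config.validate()    ░┃
              ┃   ┃output = items.process()      ░┃
              ┃   ┃def validate_value(result):   ░┃
              ┗━━━┃    return data               ░┃
                  ┃    logger.info(f"Processing {█┃
                  ┃    return config             ▼┃


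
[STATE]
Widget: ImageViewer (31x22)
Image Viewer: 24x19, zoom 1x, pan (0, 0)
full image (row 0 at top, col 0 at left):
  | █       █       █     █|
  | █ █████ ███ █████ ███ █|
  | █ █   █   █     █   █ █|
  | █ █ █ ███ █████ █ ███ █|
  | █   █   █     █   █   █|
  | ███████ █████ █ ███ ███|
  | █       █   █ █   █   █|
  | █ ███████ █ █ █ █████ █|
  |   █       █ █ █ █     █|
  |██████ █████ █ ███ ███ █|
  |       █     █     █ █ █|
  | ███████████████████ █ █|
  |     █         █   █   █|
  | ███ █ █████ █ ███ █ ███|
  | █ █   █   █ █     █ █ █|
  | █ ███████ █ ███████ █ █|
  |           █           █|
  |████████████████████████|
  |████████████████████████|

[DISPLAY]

 █       █       █     █       
 █ █████ ███ █████ ███ █       
 █ █   █   █     █   █ █       
 █ █ █ ███ █████ █ ███ █       
 █   █   █     █   █   █       
 ███████ █████ █ ███ ███       
 █       █   █ █   █   █       
 █ ███████ █ █ █ █████ █       
   █       █ █ █ █     █       
██████ █████ █ ███ ███ █       
       █     █     █ █ █       
 ███████████████████ █ █       
     █         █   █   █       
 ███ █ █████ █ ███ █ ███       
 █ █   █   █ █     █ █ █       
 █ ███████ █ ███████ █ █       
           █           █       
████████████████████████       
████████████████████████       
                               
                               
                               


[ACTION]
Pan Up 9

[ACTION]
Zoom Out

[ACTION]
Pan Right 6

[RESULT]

   █       █     █             
██ ███ █████ ███ █             
 █   █     █   █ █             
 ███ █████ █ ███ █             
   █     █   █   █             
██ █████ █ ███ ███             
   █   █ █   █   █             
████ █ █ █ █████ █             
     █ █ █ █     █             
 █████ █ ███ ███ █             
 █     █     █ █ █             
██████████████ █ █             
         █   █   █             
 █████ █ ███ █ ███             
 █   █ █     █ █ █             
████ █ ███████ █ █             
     █           █             
██████████████████             
██████████████████             
                               
                               
                               


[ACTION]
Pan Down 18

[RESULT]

██████████████████             
                               
                               
                               
                               
                               
                               
                               
                               
                               
                               
                               
                               
                               
                               
                               
                               
                               
                               
                               
                               
                               


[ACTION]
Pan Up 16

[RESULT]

 █   █     █   █ █             
 ███ █████ █ ███ █             
   █     █   █   █             
██ █████ █ ███ ███             
   █   █ █   █   █             
████ █ █ █ █████ █             
     █ █ █ █     █             
 █████ █ ███ ███ █             
 █     █     █ █ █             
██████████████ █ █             
         █   █   █             
 █████ █ ███ █ ███             
 █   █ █     █ █ █             
████ █ ███████ █ █             
     █           █             
██████████████████             
██████████████████             
                               
                               
                               
                               
                               


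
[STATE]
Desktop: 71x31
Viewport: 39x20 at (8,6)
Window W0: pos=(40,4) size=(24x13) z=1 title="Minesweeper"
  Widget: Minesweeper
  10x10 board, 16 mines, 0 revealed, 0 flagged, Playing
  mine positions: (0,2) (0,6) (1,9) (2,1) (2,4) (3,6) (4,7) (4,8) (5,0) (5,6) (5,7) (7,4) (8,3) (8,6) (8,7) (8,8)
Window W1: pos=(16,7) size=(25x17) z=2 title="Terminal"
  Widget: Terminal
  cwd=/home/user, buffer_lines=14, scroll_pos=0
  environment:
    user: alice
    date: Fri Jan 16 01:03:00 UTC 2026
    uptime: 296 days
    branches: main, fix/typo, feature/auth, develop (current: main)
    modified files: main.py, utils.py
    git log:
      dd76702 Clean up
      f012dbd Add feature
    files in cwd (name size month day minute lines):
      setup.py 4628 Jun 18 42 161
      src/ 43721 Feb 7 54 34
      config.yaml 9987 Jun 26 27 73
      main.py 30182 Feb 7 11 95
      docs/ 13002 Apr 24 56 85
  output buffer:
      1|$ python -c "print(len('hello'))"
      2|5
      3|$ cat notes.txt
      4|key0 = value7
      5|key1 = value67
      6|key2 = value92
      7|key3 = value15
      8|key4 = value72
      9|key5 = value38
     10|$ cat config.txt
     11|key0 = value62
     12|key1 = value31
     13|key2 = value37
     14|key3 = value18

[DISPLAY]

                                ┠──────
        ┏━━━━━━━━━━━━━━━━━━━━━━━┓■■■■■■
        ┃ Terminal              ┃■■■■■■
        ┠───────────────────────┨■■■■■■
        ┃$ python -c "print(len(┃■■■■■■
        ┃5                      ┃■■■■■■
        ┃$ cat notes.txt        ┃■■■■■■
        ┃key0 = value7          ┃■■■■■■
        ┃key1 = value67         ┃■■■■■■
        ┃key2 = value92         ┃■■■■■■
        ┃key3 = value15         ┃━━━━━━
        ┃key4 = value72         ┃      
        ┃key5 = value38         ┃      
        ┃$ cat config.txt       ┃      
        ┃key0 = value62         ┃      
        ┃key1 = value31         ┃      
        ┃key2 = value37         ┃      
        ┗━━━━━━━━━━━━━━━━━━━━━━━┛      
                                       
                                       


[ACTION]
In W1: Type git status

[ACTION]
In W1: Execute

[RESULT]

                                ┠──────
        ┏━━━━━━━━━━━━━━━━━━━━━━━┓■■■■■■
        ┃ Terminal              ┃■■■■■■
        ┠───────────────────────┨■■■■■■
        ┃key5 = value38         ┃■■■■■■
        ┃$ cat config.txt       ┃■■■■■■
        ┃key0 = value62         ┃■■■■■■
        ┃key1 = value31         ┃■■■■■■
        ┃key2 = value37         ┃■■■■■■
        ┃key3 = value18         ┃■■■■■■
        ┃$ git status           ┃━━━━━━
        ┃On branch main         ┃      
        ┃Changes not staged for ┃      
        ┃                       ┃      
        ┃        modified:   mai┃      
        ┃        modified:   uti┃      
        ┃$ █                    ┃      
        ┗━━━━━━━━━━━━━━━━━━━━━━━┛      
                                       
                                       


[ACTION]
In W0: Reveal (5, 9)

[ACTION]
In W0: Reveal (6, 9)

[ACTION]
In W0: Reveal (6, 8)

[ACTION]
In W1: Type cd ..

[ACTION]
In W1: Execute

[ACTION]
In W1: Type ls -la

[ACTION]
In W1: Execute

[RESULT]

                                ┠──────
        ┏━━━━━━━━━━━━━━━━━━━━━━━┓■■■■■■
        ┃ Terminal              ┃■■■■■■
        ┠───────────────────────┨■■■■■■
        ┃Changes not staged for ┃■■■■■■
        ┃                       ┃■■■■■■
        ┃        modified:   mai┃■■■■■■
        ┃        modified:   uti┃■■■■■■
        ┃$ cd ..                ┃■■■■■■
        ┃                       ┃■■■■■■
        ┃$ ls -la               ┃━━━━━━
        ┃-rw-r--r--  1 alice gro┃      
        ┃drwxr-xr-x  1 alice gro┃      
        ┃-rw-r--r--  1 alice gro┃      
        ┃-rw-r--r--  1 alice gro┃      
        ┃drwxr-xr-x  1 alice gro┃      
        ┃$ █                    ┃      
        ┗━━━━━━━━━━━━━━━━━━━━━━━┛      
                                       
                                       


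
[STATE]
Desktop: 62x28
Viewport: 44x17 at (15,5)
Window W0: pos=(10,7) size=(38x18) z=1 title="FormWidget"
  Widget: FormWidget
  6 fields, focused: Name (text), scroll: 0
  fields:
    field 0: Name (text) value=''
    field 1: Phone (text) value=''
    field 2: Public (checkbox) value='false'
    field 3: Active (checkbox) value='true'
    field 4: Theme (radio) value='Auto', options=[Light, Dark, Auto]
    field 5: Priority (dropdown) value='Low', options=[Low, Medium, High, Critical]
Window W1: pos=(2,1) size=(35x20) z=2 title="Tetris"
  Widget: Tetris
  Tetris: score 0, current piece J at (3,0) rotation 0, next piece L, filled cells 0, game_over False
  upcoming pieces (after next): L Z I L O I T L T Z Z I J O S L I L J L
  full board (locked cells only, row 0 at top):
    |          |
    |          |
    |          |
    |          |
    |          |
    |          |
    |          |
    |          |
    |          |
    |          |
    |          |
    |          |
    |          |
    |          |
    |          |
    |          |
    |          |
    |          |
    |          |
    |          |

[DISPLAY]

 ▒                   ┃                      
▒▒                   ┃                      
                     ┃━━━━━━━━━━┓           
                     ┃          ┃           
                     ┃──────────┨           
core:                ┃         ]┃           
                     ┃         ]┃           
                     ┃          ┃           
                     ┃          ┃           
                     ┃ ) Dark  (┃           
                     ┃        ▼]┃           
                     ┃          ┃           
                     ┃          ┃           
                     ┃          ┃           
                     ┃          ┃           
━━━━━━━━━━━━━━━━━━━━━┛          ┃           
                                ┃           


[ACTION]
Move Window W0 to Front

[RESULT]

 ▒                   ┃                      
▒▒                   ┃                      
━━━━━━━━━━━━━━━━━━━━━━━━━━━━━━━━┓           
mWidget                         ┃           
────────────────────────────────┨           
me:       [                    ]┃           
one:      [                    ]┃           
blic:     [ ]                   ┃           
tive:     [x]                   ┃           
eme:      ( ) Light  ( ) Dark  (┃           
iority:   [Low                ▼]┃           
                                ┃           
                                ┃           
                                ┃           
                                ┃           
                                ┃           
                                ┃           


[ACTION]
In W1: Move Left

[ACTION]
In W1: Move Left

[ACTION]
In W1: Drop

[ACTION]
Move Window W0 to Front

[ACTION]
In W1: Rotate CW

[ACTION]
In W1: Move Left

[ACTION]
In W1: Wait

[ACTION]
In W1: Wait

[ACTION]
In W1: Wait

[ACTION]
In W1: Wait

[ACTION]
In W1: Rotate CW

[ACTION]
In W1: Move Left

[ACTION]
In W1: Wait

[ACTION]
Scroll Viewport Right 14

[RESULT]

                  ┃                         
                  ┃                         
━━━━━━━━━━━━━━━━━━━━━━━━━━━━━┓              
dget                         ┃              
─────────────────────────────┨              
       [                    ]┃              
:      [                    ]┃              
c:     [ ]                   ┃              
e:     [x]                   ┃              
:      ( ) Light  ( ) Dark  (┃              
ity:   [Low                ▼]┃              
                             ┃              
                             ┃              
                             ┃              
                             ┃              
                             ┃              
                             ┃              


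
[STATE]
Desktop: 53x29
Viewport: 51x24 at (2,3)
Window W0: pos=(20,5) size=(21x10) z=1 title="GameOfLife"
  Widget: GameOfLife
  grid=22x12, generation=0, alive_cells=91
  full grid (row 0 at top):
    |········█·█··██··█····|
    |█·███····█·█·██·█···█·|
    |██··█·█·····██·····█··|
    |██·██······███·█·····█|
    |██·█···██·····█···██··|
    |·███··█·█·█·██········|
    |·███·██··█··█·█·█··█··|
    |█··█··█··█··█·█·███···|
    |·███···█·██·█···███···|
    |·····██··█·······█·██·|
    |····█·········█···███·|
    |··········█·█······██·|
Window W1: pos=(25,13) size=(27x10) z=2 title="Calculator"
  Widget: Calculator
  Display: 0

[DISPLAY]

                                                   
                                                   
                  ┏━━━━━━━━━━━━━━━━━━━┓            
                  ┃ GameOfLife        ┃            
                  ┠───────────────────┨            
                  ┃Gen: 0             ┃            
                  ┃█·██······███·█····┃            
                  ┃█·█···██·····█···██┃            
                  ┃███··█·█·█·██······┃            
                  ┃███·██··█··█·█·█··█┃            
                  ┃··█·┏━━━━━━━━━━━━━━━━━━━━━━━━━┓ 
                  ┗━━━━┃ Calculator              ┃ 
                       ┠─────────────────────────┨ 
                       ┃                        0┃ 
                       ┃┌───┬───┬───┬───┐        ┃ 
                       ┃│ 7 │ 8 │ 9 │ ÷ │        ┃ 
                       ┃├───┼───┼───┼───┤        ┃ 
                       ┃│ 4 │ 5 │ 6 │ × │        ┃ 
                       ┃└───┴───┴───┴───┘        ┃ 
                       ┗━━━━━━━━━━━━━━━━━━━━━━━━━┛ 
                                                   
                                                   
                                                   
                                                   


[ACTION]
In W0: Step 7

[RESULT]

                                                   
                                                   
                  ┏━━━━━━━━━━━━━━━━━━━┓            
                  ┃ GameOfLife        ┃            
                  ┠───────────────────┨            
                  ┃Gen: 7             ┃            
                  ┃·███··██·█·██··██·█┃            
                  ┃··█·█·██·█·····██·█┃            
                  ┃·████·███···█·█····┃            
                  ┃············█··████┃            
                  ┃··█·┏━━━━━━━━━━━━━━━━━━━━━━━━━┓ 
                  ┗━━━━┃ Calculator              ┃ 
                       ┠─────────────────────────┨ 
                       ┃                        0┃ 
                       ┃┌───┬───┬───┬───┐        ┃ 
                       ┃│ 7 │ 8 │ 9 │ ÷ │        ┃ 
                       ┃├───┼───┼───┼───┤        ┃ 
                       ┃│ 4 │ 5 │ 6 │ × │        ┃ 
                       ┃└───┴───┴───┴───┘        ┃ 
                       ┗━━━━━━━━━━━━━━━━━━━━━━━━━┛ 
                                                   
                                                   
                                                   
                                                   


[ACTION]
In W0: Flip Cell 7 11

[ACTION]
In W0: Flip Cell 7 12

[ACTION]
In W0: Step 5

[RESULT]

                                                   
                                                   
                  ┏━━━━━━━━━━━━━━━━━━━┓            
                  ┃ GameOfLife        ┃            
                  ┠───────────────────┨            
                  ┃Gen: 12            ┃            
                  ┃········█····████··┃            
                  ┃········███····█···┃            
                  ┃█··█···█···█·····█·┃            
                  ┃·█·█·█·████····███·┃            
                  ┃··██┏━━━━━━━━━━━━━━━━━━━━━━━━━┓ 
                  ┗━━━━┃ Calculator              ┃ 
                       ┠─────────────────────────┨ 
                       ┃                        0┃ 
                       ┃┌───┬───┬───┬───┐        ┃ 
                       ┃│ 7 │ 8 │ 9 │ ÷ │        ┃ 
                       ┃├───┼───┼───┼───┤        ┃ 
                       ┃│ 4 │ 5 │ 6 │ × │        ┃ 
                       ┃└───┴───┴───┴───┘        ┃ 
                       ┗━━━━━━━━━━━━━━━━━━━━━━━━━┛ 
                                                   
                                                   
                                                   
                                                   


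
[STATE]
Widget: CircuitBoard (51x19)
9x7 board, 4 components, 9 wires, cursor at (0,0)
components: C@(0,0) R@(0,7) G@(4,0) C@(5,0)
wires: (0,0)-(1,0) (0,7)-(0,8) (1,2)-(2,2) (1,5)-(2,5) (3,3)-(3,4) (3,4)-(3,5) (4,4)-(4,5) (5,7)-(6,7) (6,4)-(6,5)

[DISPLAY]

   0 1 2 3 4 5 6 7 8                               
0  [C]                          R ─ ·              
    │                                              
1   ·       ·           ·                          
            │           │                          
2           ·           ·                          
                                                   
3               · ─ · ─ ·                          
                                                   
4   G               · ─ ·                          
                                                   
5   C                           ·                  
                                │                  
6                   · ─ ·       ·                  
Cursor: (0,0)                                      
                                                   
                                                   
                                                   
                                                   


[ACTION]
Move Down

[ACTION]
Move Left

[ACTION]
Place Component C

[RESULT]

   0 1 2 3 4 5 6 7 8                               
0   C                           R ─ ·              
    │                                              
1  [C]      ·           ·                          
            │           │                          
2           ·           ·                          
                                                   
3               · ─ · ─ ·                          
                                                   
4   G               · ─ ·                          
                                                   
5   C                           ·                  
                                │                  
6                   · ─ ·       ·                  
Cursor: (1,0)                                      
                                                   
                                                   
                                                   
                                                   


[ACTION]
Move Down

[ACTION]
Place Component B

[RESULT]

   0 1 2 3 4 5 6 7 8                               
0   C                           R ─ ·              
    │                                              
1   C       ·           ·                          
            │           │                          
2  [B]      ·           ·                          
                                                   
3               · ─ · ─ ·                          
                                                   
4   G               · ─ ·                          
                                                   
5   C                           ·                  
                                │                  
6                   · ─ ·       ·                  
Cursor: (2,0)                                      
                                                   
                                                   
                                                   
                                                   


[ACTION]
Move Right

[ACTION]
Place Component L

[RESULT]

   0 1 2 3 4 5 6 7 8                               
0   C                           R ─ ·              
    │                                              
1   C       ·           ·                          
            │           │                          
2   B  [L]  ·           ·                          
                                                   
3               · ─ · ─ ·                          
                                                   
4   G               · ─ ·                          
                                                   
5   C                           ·                  
                                │                  
6                   · ─ ·       ·                  
Cursor: (2,1)                                      
                                                   
                                                   
                                                   
                                                   


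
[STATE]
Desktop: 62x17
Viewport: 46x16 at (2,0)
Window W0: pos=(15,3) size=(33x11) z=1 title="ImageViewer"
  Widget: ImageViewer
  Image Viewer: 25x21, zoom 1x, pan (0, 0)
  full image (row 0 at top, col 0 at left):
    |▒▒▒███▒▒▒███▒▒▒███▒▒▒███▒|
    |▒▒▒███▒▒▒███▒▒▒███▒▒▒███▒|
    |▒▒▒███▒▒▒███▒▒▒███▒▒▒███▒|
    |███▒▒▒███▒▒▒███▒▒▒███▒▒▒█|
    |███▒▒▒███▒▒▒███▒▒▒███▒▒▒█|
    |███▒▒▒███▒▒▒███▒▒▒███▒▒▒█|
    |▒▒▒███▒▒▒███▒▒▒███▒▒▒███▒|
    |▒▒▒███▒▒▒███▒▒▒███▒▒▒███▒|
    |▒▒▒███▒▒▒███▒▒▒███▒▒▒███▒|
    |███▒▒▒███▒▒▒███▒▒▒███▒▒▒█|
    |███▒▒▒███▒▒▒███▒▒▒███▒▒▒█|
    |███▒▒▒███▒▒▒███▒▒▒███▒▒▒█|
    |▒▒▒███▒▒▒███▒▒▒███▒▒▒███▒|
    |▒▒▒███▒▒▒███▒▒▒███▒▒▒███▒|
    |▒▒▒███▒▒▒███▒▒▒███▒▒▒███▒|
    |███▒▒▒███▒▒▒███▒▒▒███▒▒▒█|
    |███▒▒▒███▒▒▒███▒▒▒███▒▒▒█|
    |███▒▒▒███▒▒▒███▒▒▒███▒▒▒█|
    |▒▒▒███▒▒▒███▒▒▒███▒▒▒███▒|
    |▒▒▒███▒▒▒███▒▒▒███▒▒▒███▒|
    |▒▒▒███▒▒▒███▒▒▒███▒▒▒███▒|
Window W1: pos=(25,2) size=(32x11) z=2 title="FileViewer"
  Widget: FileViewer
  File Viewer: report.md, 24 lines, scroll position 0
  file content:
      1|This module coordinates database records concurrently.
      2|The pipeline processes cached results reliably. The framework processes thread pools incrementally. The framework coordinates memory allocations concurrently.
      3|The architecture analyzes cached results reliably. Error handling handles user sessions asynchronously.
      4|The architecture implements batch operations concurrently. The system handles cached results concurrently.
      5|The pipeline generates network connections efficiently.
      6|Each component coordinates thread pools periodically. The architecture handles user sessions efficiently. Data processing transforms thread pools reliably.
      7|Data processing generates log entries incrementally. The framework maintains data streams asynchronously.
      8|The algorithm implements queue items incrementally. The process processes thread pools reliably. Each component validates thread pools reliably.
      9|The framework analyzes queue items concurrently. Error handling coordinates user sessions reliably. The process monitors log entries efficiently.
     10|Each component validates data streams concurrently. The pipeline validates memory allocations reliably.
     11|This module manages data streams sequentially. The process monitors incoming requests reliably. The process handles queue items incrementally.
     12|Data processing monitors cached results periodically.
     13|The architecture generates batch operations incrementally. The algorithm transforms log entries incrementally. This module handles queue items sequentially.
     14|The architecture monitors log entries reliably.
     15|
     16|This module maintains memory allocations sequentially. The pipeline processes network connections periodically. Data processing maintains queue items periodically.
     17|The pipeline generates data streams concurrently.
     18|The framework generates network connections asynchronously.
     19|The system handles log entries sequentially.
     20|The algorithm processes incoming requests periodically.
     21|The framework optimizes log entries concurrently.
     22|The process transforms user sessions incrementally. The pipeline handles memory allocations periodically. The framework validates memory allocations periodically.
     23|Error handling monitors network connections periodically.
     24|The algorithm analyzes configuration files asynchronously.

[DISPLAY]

                                              
                                              
                       ┏━━━━━━━━━━━━━━━━━━━━━━
             ┏━━━━━━━━━┃ FileViewer           
             ┃ ImageVie┠──────────────────────
             ┠─────────┃This module coordinate
             ┃▒▒▒███▒▒▒┃The pipeline processes
             ┃▒▒▒███▒▒▒┃The architecture analy
             ┃▒▒▒███▒▒▒┃The architecture imple
             ┃███▒▒▒███┃The pipeline generates
             ┃███▒▒▒███┃Each component coordin
             ┃███▒▒▒███┃Data processing genera
             ┃▒▒▒███▒▒▒┗━━━━━━━━━━━━━━━━━━━━━━
             ┗━━━━━━━━━━━━━━━━━━━━━━━━━━━━━━━┛
                                              
                                              


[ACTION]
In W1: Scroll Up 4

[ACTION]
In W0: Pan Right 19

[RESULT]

                                              
                                              
                       ┏━━━━━━━━━━━━━━━━━━━━━━
             ┏━━━━━━━━━┃ FileViewer           
             ┃ ImageVie┠──────────────────────
             ┠─────────┃This module coordinate
             ┃▒▒███▒   ┃The pipeline processes
             ┃▒▒███▒   ┃The architecture analy
             ┃▒▒███▒   ┃The architecture imple
             ┃██▒▒▒█   ┃The pipeline generates
             ┃██▒▒▒█   ┃Each component coordin
             ┃██▒▒▒█   ┃Data processing genera
             ┃▒▒███▒   ┗━━━━━━━━━━━━━━━━━━━━━━
             ┗━━━━━━━━━━━━━━━━━━━━━━━━━━━━━━━┛
                                              
                                              
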